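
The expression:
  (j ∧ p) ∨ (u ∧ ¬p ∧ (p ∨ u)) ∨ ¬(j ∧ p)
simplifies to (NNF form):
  True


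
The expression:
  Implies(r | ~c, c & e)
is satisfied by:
  {c: True, e: True, r: False}
  {c: True, e: False, r: False}
  {c: True, r: True, e: True}


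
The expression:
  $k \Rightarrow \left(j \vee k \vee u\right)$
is always true.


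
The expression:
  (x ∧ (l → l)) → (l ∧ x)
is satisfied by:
  {l: True, x: False}
  {x: False, l: False}
  {x: True, l: True}


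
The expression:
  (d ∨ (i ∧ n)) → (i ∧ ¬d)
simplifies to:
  ¬d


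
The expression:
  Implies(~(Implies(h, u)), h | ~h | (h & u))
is always true.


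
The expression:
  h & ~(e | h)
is never true.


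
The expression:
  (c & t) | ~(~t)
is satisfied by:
  {t: True}


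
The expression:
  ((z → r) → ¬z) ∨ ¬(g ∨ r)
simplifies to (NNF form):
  ¬r ∨ ¬z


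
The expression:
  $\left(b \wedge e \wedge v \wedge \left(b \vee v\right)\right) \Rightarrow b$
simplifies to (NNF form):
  $\text{True}$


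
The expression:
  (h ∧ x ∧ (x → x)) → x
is always true.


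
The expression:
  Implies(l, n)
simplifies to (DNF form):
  n | ~l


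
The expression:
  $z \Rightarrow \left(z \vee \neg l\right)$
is always true.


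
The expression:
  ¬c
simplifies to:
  ¬c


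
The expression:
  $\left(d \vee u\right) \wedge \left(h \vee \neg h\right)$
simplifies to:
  $d \vee u$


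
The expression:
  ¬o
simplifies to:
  ¬o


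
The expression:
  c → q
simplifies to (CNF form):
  q ∨ ¬c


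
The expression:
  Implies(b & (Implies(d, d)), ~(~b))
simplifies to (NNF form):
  True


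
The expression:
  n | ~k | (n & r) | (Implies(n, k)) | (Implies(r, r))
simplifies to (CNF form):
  True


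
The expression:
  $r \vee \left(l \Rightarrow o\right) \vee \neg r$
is always true.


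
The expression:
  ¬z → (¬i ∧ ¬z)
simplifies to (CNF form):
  z ∨ ¬i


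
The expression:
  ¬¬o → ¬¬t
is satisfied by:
  {t: True, o: False}
  {o: False, t: False}
  {o: True, t: True}


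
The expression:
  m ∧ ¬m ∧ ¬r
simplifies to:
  False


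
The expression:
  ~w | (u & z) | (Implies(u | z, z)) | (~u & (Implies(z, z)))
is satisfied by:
  {z: True, w: False, u: False}
  {w: False, u: False, z: False}
  {z: True, u: True, w: False}
  {u: True, w: False, z: False}
  {z: True, w: True, u: False}
  {w: True, z: False, u: False}
  {z: True, u: True, w: True}


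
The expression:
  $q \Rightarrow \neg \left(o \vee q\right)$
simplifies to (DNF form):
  $\neg q$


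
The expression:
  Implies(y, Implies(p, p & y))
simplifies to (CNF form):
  True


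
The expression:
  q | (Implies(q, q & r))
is always true.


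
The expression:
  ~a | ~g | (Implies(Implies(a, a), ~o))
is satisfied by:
  {g: False, o: False, a: False}
  {a: True, g: False, o: False}
  {o: True, g: False, a: False}
  {a: True, o: True, g: False}
  {g: True, a: False, o: False}
  {a: True, g: True, o: False}
  {o: True, g: True, a: False}


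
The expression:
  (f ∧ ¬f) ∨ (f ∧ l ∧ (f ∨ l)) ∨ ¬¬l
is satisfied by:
  {l: True}


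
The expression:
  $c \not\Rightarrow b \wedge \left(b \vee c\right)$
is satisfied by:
  {c: True, b: False}


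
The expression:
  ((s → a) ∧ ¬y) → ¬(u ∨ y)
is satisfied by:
  {y: True, s: True, a: False, u: False}
  {y: True, a: False, u: False, s: False}
  {y: True, s: True, a: True, u: False}
  {y: True, a: True, u: False, s: False}
  {s: True, a: False, u: False, y: False}
  {s: False, a: False, u: False, y: False}
  {s: True, a: True, u: False, y: False}
  {a: True, s: False, u: False, y: False}
  {s: True, u: True, y: True, a: False}
  {u: True, y: True, s: False, a: False}
  {s: True, u: True, y: True, a: True}
  {u: True, y: True, a: True, s: False}
  {u: True, s: True, y: False, a: False}


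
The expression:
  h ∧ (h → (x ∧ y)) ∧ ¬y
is never true.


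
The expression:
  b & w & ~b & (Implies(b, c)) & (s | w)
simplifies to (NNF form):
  False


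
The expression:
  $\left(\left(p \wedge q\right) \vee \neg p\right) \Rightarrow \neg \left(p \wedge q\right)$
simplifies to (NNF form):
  $\neg p \vee \neg q$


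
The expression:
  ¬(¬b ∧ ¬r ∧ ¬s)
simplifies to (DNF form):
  b ∨ r ∨ s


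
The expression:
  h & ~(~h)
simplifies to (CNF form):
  h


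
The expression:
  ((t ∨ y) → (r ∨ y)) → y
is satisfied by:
  {y: True, t: True, r: False}
  {y: True, t: False, r: False}
  {r: True, y: True, t: True}
  {r: True, y: True, t: False}
  {t: True, r: False, y: False}


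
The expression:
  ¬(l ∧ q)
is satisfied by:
  {l: False, q: False}
  {q: True, l: False}
  {l: True, q: False}


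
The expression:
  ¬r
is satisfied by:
  {r: False}


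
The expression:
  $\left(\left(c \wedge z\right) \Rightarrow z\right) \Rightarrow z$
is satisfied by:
  {z: True}


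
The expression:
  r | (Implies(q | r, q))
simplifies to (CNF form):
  True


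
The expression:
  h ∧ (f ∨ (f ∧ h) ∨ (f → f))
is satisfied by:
  {h: True}


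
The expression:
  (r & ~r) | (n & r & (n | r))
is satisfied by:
  {r: True, n: True}


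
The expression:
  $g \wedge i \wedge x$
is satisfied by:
  {i: True, x: True, g: True}


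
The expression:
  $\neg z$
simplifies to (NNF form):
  $\neg z$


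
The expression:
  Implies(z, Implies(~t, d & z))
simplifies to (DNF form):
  d | t | ~z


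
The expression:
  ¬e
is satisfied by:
  {e: False}


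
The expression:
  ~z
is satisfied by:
  {z: False}


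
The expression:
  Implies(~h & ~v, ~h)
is always true.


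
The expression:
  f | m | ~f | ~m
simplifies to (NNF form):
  True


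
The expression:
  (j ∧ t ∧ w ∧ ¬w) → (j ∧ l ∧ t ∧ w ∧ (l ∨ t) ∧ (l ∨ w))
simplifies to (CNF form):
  True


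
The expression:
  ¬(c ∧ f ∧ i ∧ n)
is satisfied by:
  {c: False, n: False, i: False, f: False}
  {f: True, c: False, n: False, i: False}
  {i: True, c: False, n: False, f: False}
  {f: True, i: True, c: False, n: False}
  {n: True, f: False, c: False, i: False}
  {f: True, n: True, c: False, i: False}
  {i: True, n: True, f: False, c: False}
  {f: True, i: True, n: True, c: False}
  {c: True, i: False, n: False, f: False}
  {f: True, c: True, i: False, n: False}
  {i: True, c: True, f: False, n: False}
  {f: True, i: True, c: True, n: False}
  {n: True, c: True, i: False, f: False}
  {f: True, n: True, c: True, i: False}
  {i: True, n: True, c: True, f: False}


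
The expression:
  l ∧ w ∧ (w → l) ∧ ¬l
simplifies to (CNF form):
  False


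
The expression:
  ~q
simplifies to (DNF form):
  ~q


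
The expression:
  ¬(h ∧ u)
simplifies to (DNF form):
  ¬h ∨ ¬u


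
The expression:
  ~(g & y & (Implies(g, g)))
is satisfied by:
  {g: False, y: False}
  {y: True, g: False}
  {g: True, y: False}


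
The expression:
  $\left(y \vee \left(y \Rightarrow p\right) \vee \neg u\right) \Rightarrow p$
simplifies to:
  $p$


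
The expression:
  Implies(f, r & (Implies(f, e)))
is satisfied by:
  {r: True, e: True, f: False}
  {r: True, e: False, f: False}
  {e: True, r: False, f: False}
  {r: False, e: False, f: False}
  {f: True, r: True, e: True}


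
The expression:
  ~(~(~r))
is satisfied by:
  {r: False}


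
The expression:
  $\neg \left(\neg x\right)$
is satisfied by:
  {x: True}


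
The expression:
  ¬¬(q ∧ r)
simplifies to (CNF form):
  q ∧ r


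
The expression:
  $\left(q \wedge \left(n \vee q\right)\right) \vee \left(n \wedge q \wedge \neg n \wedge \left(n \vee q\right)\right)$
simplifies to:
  $q$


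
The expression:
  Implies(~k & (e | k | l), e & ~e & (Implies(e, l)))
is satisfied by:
  {k: True, e: False, l: False}
  {k: True, l: True, e: False}
  {k: True, e: True, l: False}
  {k: True, l: True, e: True}
  {l: False, e: False, k: False}


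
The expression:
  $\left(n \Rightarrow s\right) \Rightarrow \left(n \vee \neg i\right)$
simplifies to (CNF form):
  $n \vee \neg i$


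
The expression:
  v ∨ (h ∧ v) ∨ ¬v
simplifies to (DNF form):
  True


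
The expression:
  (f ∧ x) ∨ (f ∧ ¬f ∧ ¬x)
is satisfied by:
  {x: True, f: True}


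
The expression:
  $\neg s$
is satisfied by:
  {s: False}


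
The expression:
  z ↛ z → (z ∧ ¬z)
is always true.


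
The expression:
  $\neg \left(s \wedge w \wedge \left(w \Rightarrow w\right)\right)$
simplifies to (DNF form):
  $\neg s \vee \neg w$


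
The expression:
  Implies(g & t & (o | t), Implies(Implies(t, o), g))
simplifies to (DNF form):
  True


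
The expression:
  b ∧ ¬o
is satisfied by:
  {b: True, o: False}


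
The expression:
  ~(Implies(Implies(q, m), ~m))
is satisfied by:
  {m: True}


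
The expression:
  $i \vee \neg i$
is always true.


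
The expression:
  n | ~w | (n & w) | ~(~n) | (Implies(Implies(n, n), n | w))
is always true.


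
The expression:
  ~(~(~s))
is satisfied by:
  {s: False}


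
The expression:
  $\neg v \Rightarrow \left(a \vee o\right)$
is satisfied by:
  {a: True, o: True, v: True}
  {a: True, o: True, v: False}
  {a: True, v: True, o: False}
  {a: True, v: False, o: False}
  {o: True, v: True, a: False}
  {o: True, v: False, a: False}
  {v: True, o: False, a: False}


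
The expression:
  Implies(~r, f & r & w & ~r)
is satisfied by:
  {r: True}


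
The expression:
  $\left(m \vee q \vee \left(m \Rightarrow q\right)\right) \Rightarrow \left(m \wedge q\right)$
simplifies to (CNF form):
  $m \wedge q$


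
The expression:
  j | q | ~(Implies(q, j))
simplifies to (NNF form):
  j | q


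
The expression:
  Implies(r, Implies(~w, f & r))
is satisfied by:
  {w: True, f: True, r: False}
  {w: True, f: False, r: False}
  {f: True, w: False, r: False}
  {w: False, f: False, r: False}
  {r: True, w: True, f: True}
  {r: True, w: True, f: False}
  {r: True, f: True, w: False}


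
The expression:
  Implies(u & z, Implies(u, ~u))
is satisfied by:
  {u: False, z: False}
  {z: True, u: False}
  {u: True, z: False}


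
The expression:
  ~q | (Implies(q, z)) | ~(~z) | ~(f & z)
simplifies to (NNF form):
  True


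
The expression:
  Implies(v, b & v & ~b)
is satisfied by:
  {v: False}


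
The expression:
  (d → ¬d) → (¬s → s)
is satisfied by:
  {d: True, s: True}
  {d: True, s: False}
  {s: True, d: False}


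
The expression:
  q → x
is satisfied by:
  {x: True, q: False}
  {q: False, x: False}
  {q: True, x: True}


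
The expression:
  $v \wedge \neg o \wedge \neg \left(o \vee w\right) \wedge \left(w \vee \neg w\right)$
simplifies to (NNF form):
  $v \wedge \neg o \wedge \neg w$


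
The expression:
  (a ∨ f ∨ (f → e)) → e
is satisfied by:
  {e: True}


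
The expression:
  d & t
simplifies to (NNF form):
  d & t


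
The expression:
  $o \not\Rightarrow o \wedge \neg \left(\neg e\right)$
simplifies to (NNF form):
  $\text{False}$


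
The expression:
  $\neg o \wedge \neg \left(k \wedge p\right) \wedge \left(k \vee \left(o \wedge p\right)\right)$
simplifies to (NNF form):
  $k \wedge \neg o \wedge \neg p$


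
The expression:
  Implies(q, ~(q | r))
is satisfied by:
  {q: False}


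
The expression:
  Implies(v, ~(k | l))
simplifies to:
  ~v | (~k & ~l)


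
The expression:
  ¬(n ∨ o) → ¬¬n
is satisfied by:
  {n: True, o: True}
  {n: True, o: False}
  {o: True, n: False}


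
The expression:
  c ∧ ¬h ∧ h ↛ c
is never true.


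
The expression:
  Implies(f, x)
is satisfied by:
  {x: True, f: False}
  {f: False, x: False}
  {f: True, x: True}


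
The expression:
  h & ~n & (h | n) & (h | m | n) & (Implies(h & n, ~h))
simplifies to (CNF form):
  h & ~n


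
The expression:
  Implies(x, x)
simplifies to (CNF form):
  True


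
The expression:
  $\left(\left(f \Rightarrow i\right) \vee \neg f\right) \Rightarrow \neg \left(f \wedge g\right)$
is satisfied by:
  {g: False, i: False, f: False}
  {f: True, g: False, i: False}
  {i: True, g: False, f: False}
  {f: True, i: True, g: False}
  {g: True, f: False, i: False}
  {f: True, g: True, i: False}
  {i: True, g: True, f: False}


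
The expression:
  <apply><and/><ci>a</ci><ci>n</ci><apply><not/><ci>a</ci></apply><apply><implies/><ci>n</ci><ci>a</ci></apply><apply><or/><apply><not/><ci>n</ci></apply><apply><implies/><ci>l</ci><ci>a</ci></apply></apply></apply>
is never true.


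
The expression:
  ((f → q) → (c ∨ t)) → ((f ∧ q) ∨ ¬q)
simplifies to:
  f ∨ (¬c ∧ ¬t) ∨ ¬q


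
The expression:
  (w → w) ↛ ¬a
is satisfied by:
  {a: True}


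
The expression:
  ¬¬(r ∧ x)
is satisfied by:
  {r: True, x: True}


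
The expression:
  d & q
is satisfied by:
  {d: True, q: True}


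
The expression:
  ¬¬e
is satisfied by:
  {e: True}


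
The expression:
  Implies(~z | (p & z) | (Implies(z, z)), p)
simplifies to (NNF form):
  p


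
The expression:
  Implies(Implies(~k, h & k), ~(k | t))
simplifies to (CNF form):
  ~k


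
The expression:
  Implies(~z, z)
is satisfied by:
  {z: True}


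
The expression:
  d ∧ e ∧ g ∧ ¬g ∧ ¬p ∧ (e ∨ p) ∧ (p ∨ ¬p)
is never true.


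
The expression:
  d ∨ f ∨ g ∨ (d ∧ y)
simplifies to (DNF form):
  d ∨ f ∨ g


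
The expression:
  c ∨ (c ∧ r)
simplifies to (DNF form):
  c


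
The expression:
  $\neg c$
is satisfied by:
  {c: False}


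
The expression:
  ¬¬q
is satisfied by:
  {q: True}


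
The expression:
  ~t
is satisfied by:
  {t: False}


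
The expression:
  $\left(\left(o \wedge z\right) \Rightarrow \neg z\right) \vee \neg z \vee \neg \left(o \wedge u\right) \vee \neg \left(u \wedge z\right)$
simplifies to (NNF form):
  $\neg o \vee \neg u \vee \neg z$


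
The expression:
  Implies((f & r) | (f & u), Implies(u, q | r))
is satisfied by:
  {r: True, q: True, u: False, f: False}
  {r: True, u: False, q: False, f: False}
  {q: True, r: False, u: False, f: False}
  {r: False, u: False, q: False, f: False}
  {f: True, r: True, q: True, u: False}
  {f: True, r: True, u: False, q: False}
  {f: True, q: True, r: False, u: False}
  {f: True, r: False, u: False, q: False}
  {r: True, u: True, q: True, f: False}
  {r: True, u: True, f: False, q: False}
  {u: True, q: True, f: False, r: False}
  {u: True, f: False, q: False, r: False}
  {r: True, u: True, f: True, q: True}
  {r: True, u: True, f: True, q: False}
  {u: True, f: True, q: True, r: False}


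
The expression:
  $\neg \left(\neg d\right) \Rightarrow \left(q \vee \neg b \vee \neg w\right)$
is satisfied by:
  {q: True, w: False, d: False, b: False}
  {q: False, w: False, d: False, b: False}
  {q: True, b: True, w: False, d: False}
  {b: True, q: False, w: False, d: False}
  {q: True, d: True, b: False, w: False}
  {d: True, b: False, w: False, q: False}
  {q: True, b: True, d: True, w: False}
  {b: True, d: True, q: False, w: False}
  {q: True, w: True, b: False, d: False}
  {w: True, b: False, d: False, q: False}
  {q: True, b: True, w: True, d: False}
  {b: True, w: True, q: False, d: False}
  {q: True, d: True, w: True, b: False}
  {d: True, w: True, b: False, q: False}
  {q: True, b: True, d: True, w: True}


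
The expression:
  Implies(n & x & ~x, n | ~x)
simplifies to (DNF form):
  True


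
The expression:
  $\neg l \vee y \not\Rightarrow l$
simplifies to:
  $\neg l$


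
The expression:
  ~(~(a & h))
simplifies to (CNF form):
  a & h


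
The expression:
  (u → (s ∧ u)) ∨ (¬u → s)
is always true.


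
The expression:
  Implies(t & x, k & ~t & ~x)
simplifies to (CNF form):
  ~t | ~x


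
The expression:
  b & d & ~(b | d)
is never true.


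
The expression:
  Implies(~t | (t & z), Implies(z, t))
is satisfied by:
  {t: True, z: False}
  {z: False, t: False}
  {z: True, t: True}


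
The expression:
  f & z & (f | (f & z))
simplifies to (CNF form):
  f & z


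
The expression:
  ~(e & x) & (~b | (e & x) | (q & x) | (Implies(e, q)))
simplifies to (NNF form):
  ~e | (q & ~x) | (~b & ~x)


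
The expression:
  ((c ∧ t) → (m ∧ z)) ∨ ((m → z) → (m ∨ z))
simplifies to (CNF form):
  m ∨ z ∨ ¬c ∨ ¬t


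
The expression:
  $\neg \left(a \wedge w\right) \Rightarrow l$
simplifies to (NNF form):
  $l \vee \left(a \wedge w\right)$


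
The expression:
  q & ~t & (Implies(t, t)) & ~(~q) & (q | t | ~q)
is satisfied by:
  {q: True, t: False}


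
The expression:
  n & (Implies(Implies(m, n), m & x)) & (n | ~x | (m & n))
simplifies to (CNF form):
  m & n & x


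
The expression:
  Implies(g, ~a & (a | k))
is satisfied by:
  {k: True, a: False, g: False}
  {a: False, g: False, k: False}
  {k: True, a: True, g: False}
  {a: True, k: False, g: False}
  {g: True, k: True, a: False}


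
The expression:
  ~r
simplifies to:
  ~r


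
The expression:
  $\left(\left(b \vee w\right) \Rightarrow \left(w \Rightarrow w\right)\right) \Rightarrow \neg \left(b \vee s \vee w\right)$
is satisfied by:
  {b: False, w: False, s: False}


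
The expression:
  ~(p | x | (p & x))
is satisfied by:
  {x: False, p: False}


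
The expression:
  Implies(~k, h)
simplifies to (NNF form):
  h | k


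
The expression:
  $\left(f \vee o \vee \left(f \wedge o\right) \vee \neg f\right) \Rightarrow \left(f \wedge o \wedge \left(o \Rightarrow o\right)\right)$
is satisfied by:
  {f: True, o: True}


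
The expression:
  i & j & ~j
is never true.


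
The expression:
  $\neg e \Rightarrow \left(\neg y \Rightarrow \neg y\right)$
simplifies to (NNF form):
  $\text{True}$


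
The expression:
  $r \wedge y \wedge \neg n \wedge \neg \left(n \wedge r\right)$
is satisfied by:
  {r: True, y: True, n: False}


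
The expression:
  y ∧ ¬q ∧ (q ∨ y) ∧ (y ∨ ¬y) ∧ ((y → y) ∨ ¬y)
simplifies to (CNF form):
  y ∧ ¬q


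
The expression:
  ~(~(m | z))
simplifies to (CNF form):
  m | z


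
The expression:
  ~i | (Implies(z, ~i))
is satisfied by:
  {z: False, i: False}
  {i: True, z: False}
  {z: True, i: False}


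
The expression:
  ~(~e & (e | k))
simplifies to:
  e | ~k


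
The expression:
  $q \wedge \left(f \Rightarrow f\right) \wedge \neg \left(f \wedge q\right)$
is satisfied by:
  {q: True, f: False}


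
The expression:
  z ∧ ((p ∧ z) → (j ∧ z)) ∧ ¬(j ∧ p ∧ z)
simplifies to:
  z ∧ ¬p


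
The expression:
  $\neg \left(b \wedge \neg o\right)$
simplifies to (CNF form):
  $o \vee \neg b$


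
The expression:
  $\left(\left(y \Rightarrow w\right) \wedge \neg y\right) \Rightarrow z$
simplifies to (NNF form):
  $y \vee z$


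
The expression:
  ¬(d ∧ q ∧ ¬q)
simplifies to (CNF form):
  True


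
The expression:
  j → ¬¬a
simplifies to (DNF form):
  a ∨ ¬j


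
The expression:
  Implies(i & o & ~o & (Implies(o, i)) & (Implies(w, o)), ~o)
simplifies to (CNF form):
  True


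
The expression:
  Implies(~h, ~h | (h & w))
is always true.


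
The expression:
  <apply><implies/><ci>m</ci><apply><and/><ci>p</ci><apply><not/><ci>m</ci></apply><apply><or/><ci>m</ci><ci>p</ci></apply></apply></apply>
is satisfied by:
  {m: False}


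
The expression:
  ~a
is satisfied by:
  {a: False}


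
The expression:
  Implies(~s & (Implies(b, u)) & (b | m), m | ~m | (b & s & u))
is always true.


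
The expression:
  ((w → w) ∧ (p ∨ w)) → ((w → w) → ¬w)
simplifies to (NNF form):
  ¬w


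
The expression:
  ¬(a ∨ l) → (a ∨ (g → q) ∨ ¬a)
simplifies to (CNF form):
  True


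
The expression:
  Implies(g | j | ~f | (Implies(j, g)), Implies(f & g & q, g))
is always true.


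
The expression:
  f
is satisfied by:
  {f: True}


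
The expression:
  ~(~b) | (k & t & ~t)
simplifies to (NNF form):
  b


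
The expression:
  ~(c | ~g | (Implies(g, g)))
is never true.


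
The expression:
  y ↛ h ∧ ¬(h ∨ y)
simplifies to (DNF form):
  False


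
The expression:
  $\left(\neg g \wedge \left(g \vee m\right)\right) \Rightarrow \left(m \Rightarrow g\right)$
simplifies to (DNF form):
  $g \vee \neg m$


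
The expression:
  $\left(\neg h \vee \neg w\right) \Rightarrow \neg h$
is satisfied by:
  {w: True, h: False}
  {h: False, w: False}
  {h: True, w: True}


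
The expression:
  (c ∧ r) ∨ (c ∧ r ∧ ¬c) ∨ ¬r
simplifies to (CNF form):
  c ∨ ¬r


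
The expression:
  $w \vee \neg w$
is always true.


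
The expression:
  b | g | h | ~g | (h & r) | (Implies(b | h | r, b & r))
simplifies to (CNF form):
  True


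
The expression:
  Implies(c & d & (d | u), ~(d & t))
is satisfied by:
  {c: False, t: False, d: False}
  {d: True, c: False, t: False}
  {t: True, c: False, d: False}
  {d: True, t: True, c: False}
  {c: True, d: False, t: False}
  {d: True, c: True, t: False}
  {t: True, c: True, d: False}


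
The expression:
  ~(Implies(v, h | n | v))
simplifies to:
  False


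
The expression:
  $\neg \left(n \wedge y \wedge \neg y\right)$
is always true.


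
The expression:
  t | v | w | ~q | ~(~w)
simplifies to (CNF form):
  t | v | w | ~q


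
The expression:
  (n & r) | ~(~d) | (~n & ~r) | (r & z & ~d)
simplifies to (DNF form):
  d | (n & r) | (z & ~n) | (~n & ~r)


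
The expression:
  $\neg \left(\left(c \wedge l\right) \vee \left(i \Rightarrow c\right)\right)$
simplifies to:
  $i \wedge \neg c$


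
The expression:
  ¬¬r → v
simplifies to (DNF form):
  v ∨ ¬r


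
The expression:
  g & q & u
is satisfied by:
  {g: True, u: True, q: True}


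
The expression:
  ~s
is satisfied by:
  {s: False}


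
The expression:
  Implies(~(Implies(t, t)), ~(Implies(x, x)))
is always true.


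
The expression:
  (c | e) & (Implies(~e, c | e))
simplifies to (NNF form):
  c | e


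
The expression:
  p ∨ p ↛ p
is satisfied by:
  {p: True}


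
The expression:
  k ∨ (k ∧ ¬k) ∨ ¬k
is always true.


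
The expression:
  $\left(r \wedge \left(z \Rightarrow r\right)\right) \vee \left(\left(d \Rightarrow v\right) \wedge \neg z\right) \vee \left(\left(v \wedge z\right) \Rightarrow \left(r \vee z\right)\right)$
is always true.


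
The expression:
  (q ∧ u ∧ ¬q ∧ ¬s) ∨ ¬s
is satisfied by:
  {s: False}


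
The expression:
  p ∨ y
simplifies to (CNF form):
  p ∨ y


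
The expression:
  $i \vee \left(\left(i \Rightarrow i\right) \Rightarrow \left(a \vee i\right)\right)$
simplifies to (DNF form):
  $a \vee i$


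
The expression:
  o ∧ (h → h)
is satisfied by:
  {o: True}


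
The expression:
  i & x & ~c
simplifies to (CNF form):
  i & x & ~c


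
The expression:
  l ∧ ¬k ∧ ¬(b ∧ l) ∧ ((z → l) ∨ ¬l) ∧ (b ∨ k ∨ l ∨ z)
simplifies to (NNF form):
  l ∧ ¬b ∧ ¬k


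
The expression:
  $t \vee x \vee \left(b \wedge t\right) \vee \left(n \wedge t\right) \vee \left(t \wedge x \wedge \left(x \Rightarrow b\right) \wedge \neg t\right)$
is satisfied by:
  {x: True, t: True}
  {x: True, t: False}
  {t: True, x: False}


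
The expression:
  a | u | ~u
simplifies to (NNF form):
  True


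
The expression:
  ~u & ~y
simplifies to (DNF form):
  ~u & ~y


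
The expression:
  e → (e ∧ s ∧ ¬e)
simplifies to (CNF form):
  ¬e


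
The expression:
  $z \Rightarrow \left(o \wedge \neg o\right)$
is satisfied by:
  {z: False}


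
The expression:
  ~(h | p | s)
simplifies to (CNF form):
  ~h & ~p & ~s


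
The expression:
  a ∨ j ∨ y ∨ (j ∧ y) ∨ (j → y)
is always true.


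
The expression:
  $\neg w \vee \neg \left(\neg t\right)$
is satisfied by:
  {t: True, w: False}
  {w: False, t: False}
  {w: True, t: True}


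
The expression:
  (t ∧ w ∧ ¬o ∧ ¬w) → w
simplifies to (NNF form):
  True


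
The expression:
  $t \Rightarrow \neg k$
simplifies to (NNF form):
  $\neg k \vee \neg t$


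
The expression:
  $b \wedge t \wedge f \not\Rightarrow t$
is never true.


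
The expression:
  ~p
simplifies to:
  ~p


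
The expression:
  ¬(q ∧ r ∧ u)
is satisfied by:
  {u: False, q: False, r: False}
  {r: True, u: False, q: False}
  {q: True, u: False, r: False}
  {r: True, q: True, u: False}
  {u: True, r: False, q: False}
  {r: True, u: True, q: False}
  {q: True, u: True, r: False}


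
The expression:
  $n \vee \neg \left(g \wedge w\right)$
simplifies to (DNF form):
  $n \vee \neg g \vee \neg w$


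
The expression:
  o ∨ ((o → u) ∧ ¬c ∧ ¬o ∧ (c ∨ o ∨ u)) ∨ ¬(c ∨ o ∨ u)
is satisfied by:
  {o: True, c: False}
  {c: False, o: False}
  {c: True, o: True}


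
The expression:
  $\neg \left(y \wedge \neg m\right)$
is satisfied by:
  {m: True, y: False}
  {y: False, m: False}
  {y: True, m: True}


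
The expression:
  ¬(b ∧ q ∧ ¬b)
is always true.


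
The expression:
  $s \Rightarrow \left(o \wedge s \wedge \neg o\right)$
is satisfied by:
  {s: False}


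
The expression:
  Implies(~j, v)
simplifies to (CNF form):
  j | v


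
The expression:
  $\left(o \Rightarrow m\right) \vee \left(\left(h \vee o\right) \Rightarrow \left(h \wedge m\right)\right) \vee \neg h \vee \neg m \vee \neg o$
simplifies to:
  $\text{True}$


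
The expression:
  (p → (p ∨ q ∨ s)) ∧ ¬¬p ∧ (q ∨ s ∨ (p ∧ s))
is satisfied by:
  {p: True, q: True, s: True}
  {p: True, q: True, s: False}
  {p: True, s: True, q: False}


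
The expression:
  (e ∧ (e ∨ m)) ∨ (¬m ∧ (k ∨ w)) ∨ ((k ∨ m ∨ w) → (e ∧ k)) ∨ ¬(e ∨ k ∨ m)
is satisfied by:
  {e: True, m: False}
  {m: False, e: False}
  {m: True, e: True}


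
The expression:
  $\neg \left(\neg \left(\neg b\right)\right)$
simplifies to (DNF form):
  $\neg b$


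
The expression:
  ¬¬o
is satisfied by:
  {o: True}


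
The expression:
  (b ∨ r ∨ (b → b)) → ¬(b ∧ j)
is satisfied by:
  {b: False, j: False}
  {j: True, b: False}
  {b: True, j: False}


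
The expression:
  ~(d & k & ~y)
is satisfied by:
  {y: True, k: False, d: False}
  {k: False, d: False, y: False}
  {y: True, d: True, k: False}
  {d: True, k: False, y: False}
  {y: True, k: True, d: False}
  {k: True, y: False, d: False}
  {y: True, d: True, k: True}


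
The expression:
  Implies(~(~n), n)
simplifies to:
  True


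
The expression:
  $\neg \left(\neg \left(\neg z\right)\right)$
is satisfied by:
  {z: False}


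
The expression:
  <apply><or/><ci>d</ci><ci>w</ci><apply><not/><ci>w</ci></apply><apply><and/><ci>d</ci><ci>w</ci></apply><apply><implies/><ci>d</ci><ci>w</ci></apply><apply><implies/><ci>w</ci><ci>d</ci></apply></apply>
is always true.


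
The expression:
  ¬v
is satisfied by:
  {v: False}


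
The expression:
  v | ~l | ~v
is always true.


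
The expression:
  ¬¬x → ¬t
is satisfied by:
  {t: False, x: False}
  {x: True, t: False}
  {t: True, x: False}


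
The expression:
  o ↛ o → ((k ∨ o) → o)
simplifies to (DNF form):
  True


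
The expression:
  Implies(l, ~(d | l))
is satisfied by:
  {l: False}


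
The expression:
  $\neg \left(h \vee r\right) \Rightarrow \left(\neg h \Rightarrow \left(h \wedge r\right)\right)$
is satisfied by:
  {r: True, h: True}
  {r: True, h: False}
  {h: True, r: False}


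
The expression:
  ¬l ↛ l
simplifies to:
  True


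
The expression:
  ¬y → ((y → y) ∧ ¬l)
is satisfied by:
  {y: True, l: False}
  {l: False, y: False}
  {l: True, y: True}


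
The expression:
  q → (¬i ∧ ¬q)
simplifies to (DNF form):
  ¬q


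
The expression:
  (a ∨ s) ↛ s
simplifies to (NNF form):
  a ∧ ¬s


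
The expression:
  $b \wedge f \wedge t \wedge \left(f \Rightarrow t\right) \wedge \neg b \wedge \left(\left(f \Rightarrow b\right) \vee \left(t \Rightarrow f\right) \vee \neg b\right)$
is never true.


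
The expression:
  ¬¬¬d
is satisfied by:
  {d: False}


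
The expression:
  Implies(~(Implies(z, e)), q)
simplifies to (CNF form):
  e | q | ~z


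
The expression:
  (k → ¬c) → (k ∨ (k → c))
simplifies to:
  True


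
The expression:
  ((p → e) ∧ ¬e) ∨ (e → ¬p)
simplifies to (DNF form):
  ¬e ∨ ¬p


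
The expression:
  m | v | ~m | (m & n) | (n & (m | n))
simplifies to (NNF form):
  True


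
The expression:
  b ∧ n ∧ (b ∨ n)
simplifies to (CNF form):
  b ∧ n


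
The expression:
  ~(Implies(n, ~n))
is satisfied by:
  {n: True}


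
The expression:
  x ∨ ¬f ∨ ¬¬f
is always true.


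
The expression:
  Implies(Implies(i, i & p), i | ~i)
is always true.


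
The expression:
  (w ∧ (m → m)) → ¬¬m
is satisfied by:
  {m: True, w: False}
  {w: False, m: False}
  {w: True, m: True}


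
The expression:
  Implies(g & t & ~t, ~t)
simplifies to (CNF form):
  True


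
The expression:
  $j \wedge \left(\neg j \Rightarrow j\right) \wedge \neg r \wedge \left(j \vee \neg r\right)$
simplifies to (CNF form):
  $j \wedge \neg r$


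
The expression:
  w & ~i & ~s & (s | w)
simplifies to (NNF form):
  w & ~i & ~s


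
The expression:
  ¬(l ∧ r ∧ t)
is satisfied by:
  {l: False, t: False, r: False}
  {r: True, l: False, t: False}
  {t: True, l: False, r: False}
  {r: True, t: True, l: False}
  {l: True, r: False, t: False}
  {r: True, l: True, t: False}
  {t: True, l: True, r: False}


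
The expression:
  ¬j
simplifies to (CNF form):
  ¬j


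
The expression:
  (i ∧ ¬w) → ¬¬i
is always true.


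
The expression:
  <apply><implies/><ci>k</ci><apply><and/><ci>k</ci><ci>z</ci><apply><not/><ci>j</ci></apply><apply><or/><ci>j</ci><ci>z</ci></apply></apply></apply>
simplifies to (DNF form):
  <apply><or/><apply><not/><ci>k</ci></apply><apply><and/><ci>z</ci><apply><not/><ci>j</ci></apply></apply></apply>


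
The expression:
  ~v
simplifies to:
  ~v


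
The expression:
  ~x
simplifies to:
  ~x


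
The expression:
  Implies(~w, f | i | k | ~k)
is always true.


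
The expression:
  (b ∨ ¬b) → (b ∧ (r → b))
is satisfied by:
  {b: True}


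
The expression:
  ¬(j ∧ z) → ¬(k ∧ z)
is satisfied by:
  {j: True, k: False, z: False}
  {j: False, k: False, z: False}
  {z: True, j: True, k: False}
  {z: True, j: False, k: False}
  {k: True, j: True, z: False}
  {k: True, j: False, z: False}
  {k: True, z: True, j: True}


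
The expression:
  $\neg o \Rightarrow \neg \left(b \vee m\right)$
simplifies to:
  $o \vee \left(\neg b \wedge \neg m\right)$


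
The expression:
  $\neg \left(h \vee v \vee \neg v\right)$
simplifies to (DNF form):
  $\text{False}$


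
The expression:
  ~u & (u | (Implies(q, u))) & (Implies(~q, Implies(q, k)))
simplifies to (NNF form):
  ~q & ~u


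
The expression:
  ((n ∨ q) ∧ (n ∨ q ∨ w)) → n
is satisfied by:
  {n: True, q: False}
  {q: False, n: False}
  {q: True, n: True}


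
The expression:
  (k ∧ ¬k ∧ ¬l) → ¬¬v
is always true.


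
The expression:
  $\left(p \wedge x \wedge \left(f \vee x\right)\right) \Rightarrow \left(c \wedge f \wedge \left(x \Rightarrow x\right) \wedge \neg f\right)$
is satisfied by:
  {p: False, x: False}
  {x: True, p: False}
  {p: True, x: False}


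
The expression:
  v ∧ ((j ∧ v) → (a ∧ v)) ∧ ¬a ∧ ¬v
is never true.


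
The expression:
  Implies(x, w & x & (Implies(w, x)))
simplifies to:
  w | ~x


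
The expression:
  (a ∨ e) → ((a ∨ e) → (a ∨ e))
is always true.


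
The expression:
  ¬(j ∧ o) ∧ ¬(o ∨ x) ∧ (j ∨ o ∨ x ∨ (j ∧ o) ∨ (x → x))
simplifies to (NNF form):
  ¬o ∧ ¬x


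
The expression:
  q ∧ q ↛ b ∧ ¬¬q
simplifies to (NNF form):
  q ∧ ¬b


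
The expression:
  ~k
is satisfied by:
  {k: False}


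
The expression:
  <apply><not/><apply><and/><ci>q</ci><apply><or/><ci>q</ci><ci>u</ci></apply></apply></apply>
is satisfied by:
  {q: False}


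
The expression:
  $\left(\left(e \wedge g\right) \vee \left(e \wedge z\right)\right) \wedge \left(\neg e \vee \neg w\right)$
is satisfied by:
  {z: True, g: True, e: True, w: False}
  {z: True, e: True, w: False, g: False}
  {g: True, e: True, w: False, z: False}


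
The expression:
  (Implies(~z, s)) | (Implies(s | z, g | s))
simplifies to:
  True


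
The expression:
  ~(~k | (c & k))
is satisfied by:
  {k: True, c: False}


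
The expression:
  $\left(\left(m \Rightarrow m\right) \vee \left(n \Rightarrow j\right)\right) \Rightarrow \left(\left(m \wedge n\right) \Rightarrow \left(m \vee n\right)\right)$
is always true.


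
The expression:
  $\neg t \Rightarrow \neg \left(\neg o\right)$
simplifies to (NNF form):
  $o \vee t$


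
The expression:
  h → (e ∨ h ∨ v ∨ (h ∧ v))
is always true.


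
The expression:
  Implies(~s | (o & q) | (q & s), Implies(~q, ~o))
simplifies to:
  q | s | ~o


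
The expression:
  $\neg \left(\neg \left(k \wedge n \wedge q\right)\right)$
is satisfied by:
  {n: True, q: True, k: True}


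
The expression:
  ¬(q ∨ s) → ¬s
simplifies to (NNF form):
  True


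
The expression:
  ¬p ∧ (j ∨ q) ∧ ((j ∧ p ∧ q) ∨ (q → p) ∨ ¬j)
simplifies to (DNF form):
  (j ∧ ¬j ∧ ¬p) ∨ (j ∧ ¬p ∧ ¬q) ∨ (q ∧ ¬j ∧ ¬p) ∨ (q ∧ ¬p ∧ ¬q)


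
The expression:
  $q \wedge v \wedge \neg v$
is never true.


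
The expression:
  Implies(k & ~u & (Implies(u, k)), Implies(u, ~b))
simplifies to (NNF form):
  True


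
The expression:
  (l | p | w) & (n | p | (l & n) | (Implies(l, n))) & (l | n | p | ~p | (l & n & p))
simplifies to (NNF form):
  p | (l & n) | (w & ~l)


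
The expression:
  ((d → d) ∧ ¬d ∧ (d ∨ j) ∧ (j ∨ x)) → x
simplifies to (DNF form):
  d ∨ x ∨ ¬j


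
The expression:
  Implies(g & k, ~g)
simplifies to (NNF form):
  ~g | ~k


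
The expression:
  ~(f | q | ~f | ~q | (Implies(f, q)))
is never true.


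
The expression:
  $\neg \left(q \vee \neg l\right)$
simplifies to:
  $l \wedge \neg q$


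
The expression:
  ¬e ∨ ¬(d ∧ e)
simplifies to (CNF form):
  ¬d ∨ ¬e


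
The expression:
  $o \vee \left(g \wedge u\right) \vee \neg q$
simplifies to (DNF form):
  $o \vee \left(g \wedge u\right) \vee \neg q$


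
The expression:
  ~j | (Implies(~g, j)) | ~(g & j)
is always true.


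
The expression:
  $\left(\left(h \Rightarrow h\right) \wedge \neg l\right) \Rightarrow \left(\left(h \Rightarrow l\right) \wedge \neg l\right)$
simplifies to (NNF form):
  $l \vee \neg h$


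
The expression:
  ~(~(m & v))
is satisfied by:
  {m: True, v: True}


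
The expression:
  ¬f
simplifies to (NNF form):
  ¬f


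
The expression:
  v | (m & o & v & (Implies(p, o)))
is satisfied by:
  {v: True}


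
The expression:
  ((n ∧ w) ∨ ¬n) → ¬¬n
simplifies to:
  n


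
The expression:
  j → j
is always true.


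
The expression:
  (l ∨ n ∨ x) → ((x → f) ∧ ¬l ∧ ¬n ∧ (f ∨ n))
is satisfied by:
  {f: True, n: False, l: False, x: False}
  {f: False, n: False, l: False, x: False}
  {x: True, f: True, n: False, l: False}


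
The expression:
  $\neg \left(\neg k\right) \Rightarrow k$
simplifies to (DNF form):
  $\text{True}$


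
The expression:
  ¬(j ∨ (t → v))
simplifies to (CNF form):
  t ∧ ¬j ∧ ¬v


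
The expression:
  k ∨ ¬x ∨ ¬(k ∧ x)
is always true.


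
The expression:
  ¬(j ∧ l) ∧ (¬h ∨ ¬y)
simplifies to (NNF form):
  (¬h ∧ ¬j) ∨ (¬h ∧ ¬l) ∨ (¬j ∧ ¬y) ∨ (¬l ∧ ¬y)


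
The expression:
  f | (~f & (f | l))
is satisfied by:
  {l: True, f: True}
  {l: True, f: False}
  {f: True, l: False}


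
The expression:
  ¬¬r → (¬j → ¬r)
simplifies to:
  j ∨ ¬r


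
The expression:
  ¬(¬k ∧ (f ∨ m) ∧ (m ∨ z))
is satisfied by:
  {k: True, m: False, z: False, f: False}
  {f: True, k: True, m: False, z: False}
  {k: True, z: True, m: False, f: False}
  {f: True, k: True, z: True, m: False}
  {k: True, m: True, z: False, f: False}
  {k: True, f: True, m: True, z: False}
  {k: True, z: True, m: True, f: False}
  {f: True, k: True, z: True, m: True}
  {f: False, m: False, z: False, k: False}
  {f: True, m: False, z: False, k: False}
  {z: True, f: False, m: False, k: False}


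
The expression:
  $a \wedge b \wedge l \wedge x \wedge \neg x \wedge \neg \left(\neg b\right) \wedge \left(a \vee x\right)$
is never true.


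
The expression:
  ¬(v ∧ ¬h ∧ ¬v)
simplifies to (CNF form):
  True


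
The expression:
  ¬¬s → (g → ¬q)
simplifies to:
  ¬g ∨ ¬q ∨ ¬s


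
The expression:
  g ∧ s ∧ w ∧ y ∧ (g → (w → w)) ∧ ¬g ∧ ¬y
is never true.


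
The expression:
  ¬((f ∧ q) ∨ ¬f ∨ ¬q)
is never true.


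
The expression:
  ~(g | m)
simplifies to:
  ~g & ~m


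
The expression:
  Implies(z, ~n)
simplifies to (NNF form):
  ~n | ~z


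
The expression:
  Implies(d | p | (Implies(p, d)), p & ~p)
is never true.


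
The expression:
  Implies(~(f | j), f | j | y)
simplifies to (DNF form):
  f | j | y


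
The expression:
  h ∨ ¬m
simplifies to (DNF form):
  h ∨ ¬m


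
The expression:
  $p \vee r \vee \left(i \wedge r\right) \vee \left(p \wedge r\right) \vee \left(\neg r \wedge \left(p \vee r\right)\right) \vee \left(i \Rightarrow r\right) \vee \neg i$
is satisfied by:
  {r: True, p: True, i: False}
  {r: True, p: False, i: False}
  {p: True, r: False, i: False}
  {r: False, p: False, i: False}
  {r: True, i: True, p: True}
  {r: True, i: True, p: False}
  {i: True, p: True, r: False}


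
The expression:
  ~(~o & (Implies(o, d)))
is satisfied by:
  {o: True}


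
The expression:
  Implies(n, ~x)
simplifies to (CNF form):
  ~n | ~x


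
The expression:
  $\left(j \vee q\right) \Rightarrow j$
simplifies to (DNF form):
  $j \vee \neg q$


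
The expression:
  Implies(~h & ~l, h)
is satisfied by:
  {l: True, h: True}
  {l: True, h: False}
  {h: True, l: False}


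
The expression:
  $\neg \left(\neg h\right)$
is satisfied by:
  {h: True}


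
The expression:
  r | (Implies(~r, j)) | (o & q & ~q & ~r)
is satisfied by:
  {r: True, j: True}
  {r: True, j: False}
  {j: True, r: False}


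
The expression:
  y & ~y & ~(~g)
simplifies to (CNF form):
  False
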